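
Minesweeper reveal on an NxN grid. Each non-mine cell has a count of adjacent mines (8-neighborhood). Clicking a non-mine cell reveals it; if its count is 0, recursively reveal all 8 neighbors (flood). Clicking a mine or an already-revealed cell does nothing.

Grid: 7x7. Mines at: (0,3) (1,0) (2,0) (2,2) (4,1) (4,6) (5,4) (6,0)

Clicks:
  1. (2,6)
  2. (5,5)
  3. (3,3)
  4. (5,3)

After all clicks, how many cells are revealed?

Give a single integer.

Click 1 (2,6) count=0: revealed 18 new [(0,4) (0,5) (0,6) (1,3) (1,4) (1,5) (1,6) (2,3) (2,4) (2,5) (2,6) (3,3) (3,4) (3,5) (3,6) (4,3) (4,4) (4,5)] -> total=18
Click 2 (5,5) count=2: revealed 1 new [(5,5)] -> total=19
Click 3 (3,3) count=1: revealed 0 new [(none)] -> total=19
Click 4 (5,3) count=1: revealed 1 new [(5,3)] -> total=20

Answer: 20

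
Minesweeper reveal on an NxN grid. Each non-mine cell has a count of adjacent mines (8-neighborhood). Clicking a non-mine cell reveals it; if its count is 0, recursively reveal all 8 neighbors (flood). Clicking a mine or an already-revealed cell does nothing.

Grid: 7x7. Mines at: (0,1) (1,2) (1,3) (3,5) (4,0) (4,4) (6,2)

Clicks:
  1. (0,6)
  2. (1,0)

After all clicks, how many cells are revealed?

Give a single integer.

Answer: 10

Derivation:
Click 1 (0,6) count=0: revealed 9 new [(0,4) (0,5) (0,6) (1,4) (1,5) (1,6) (2,4) (2,5) (2,6)] -> total=9
Click 2 (1,0) count=1: revealed 1 new [(1,0)] -> total=10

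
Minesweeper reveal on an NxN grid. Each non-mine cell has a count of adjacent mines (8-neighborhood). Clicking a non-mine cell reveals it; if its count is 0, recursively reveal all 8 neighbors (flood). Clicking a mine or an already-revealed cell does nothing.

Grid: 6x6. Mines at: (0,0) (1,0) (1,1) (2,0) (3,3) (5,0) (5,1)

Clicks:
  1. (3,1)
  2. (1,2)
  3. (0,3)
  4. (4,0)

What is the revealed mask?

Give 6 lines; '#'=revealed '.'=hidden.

Answer: ..####
..####
..####
.#..##
#.####
..####

Derivation:
Click 1 (3,1) count=1: revealed 1 new [(3,1)] -> total=1
Click 2 (1,2) count=1: revealed 1 new [(1,2)] -> total=2
Click 3 (0,3) count=0: revealed 21 new [(0,2) (0,3) (0,4) (0,5) (1,3) (1,4) (1,5) (2,2) (2,3) (2,4) (2,5) (3,4) (3,5) (4,2) (4,3) (4,4) (4,5) (5,2) (5,3) (5,4) (5,5)] -> total=23
Click 4 (4,0) count=2: revealed 1 new [(4,0)] -> total=24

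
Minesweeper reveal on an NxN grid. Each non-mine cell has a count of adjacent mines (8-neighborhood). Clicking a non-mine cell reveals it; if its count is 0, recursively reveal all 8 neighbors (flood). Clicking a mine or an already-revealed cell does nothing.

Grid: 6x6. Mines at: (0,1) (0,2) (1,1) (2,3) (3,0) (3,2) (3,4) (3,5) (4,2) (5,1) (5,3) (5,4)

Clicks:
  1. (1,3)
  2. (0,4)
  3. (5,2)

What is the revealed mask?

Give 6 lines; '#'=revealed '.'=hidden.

Click 1 (1,3) count=2: revealed 1 new [(1,3)] -> total=1
Click 2 (0,4) count=0: revealed 7 new [(0,3) (0,4) (0,5) (1,4) (1,5) (2,4) (2,5)] -> total=8
Click 3 (5,2) count=3: revealed 1 new [(5,2)] -> total=9

Answer: ...###
...###
....##
......
......
..#...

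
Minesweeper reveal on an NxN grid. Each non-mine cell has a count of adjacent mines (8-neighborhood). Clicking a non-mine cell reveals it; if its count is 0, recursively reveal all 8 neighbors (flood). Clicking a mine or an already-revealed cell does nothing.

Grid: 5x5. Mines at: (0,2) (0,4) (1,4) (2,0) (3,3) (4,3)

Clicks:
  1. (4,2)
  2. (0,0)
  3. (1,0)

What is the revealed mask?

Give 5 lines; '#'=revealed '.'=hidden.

Click 1 (4,2) count=2: revealed 1 new [(4,2)] -> total=1
Click 2 (0,0) count=0: revealed 4 new [(0,0) (0,1) (1,0) (1,1)] -> total=5
Click 3 (1,0) count=1: revealed 0 new [(none)] -> total=5

Answer: ##...
##...
.....
.....
..#..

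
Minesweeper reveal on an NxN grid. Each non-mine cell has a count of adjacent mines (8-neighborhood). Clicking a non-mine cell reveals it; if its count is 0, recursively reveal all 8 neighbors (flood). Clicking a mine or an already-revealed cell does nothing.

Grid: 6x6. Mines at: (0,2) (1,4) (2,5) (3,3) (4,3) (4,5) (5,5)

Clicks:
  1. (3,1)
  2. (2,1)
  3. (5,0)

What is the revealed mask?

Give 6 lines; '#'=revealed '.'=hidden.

Answer: ##....
###...
###...
###...
###...
###...

Derivation:
Click 1 (3,1) count=0: revealed 17 new [(0,0) (0,1) (1,0) (1,1) (1,2) (2,0) (2,1) (2,2) (3,0) (3,1) (3,2) (4,0) (4,1) (4,2) (5,0) (5,1) (5,2)] -> total=17
Click 2 (2,1) count=0: revealed 0 new [(none)] -> total=17
Click 3 (5,0) count=0: revealed 0 new [(none)] -> total=17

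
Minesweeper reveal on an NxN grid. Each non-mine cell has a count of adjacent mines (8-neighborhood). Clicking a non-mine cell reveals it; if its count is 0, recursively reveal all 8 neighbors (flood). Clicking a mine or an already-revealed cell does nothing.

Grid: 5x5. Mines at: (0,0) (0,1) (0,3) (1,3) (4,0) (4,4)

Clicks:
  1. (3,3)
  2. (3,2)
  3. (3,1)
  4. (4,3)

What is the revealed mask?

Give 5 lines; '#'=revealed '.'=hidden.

Click 1 (3,3) count=1: revealed 1 new [(3,3)] -> total=1
Click 2 (3,2) count=0: revealed 13 new [(1,0) (1,1) (1,2) (2,0) (2,1) (2,2) (2,3) (3,0) (3,1) (3,2) (4,1) (4,2) (4,3)] -> total=14
Click 3 (3,1) count=1: revealed 0 new [(none)] -> total=14
Click 4 (4,3) count=1: revealed 0 new [(none)] -> total=14

Answer: .....
###..
####.
####.
.###.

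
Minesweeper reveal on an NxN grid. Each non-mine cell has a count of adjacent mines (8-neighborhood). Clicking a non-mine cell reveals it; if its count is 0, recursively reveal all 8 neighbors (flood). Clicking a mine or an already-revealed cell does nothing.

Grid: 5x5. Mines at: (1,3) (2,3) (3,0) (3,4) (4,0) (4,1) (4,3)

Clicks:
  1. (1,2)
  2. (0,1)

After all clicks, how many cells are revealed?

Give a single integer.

Answer: 9

Derivation:
Click 1 (1,2) count=2: revealed 1 new [(1,2)] -> total=1
Click 2 (0,1) count=0: revealed 8 new [(0,0) (0,1) (0,2) (1,0) (1,1) (2,0) (2,1) (2,2)] -> total=9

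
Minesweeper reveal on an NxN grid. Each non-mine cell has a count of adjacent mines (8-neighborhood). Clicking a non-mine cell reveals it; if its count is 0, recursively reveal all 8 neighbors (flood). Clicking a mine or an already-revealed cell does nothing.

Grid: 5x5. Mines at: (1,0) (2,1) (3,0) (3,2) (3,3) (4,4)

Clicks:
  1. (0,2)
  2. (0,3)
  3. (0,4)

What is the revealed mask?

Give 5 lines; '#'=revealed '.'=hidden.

Click 1 (0,2) count=0: revealed 11 new [(0,1) (0,2) (0,3) (0,4) (1,1) (1,2) (1,3) (1,4) (2,2) (2,3) (2,4)] -> total=11
Click 2 (0,3) count=0: revealed 0 new [(none)] -> total=11
Click 3 (0,4) count=0: revealed 0 new [(none)] -> total=11

Answer: .####
.####
..###
.....
.....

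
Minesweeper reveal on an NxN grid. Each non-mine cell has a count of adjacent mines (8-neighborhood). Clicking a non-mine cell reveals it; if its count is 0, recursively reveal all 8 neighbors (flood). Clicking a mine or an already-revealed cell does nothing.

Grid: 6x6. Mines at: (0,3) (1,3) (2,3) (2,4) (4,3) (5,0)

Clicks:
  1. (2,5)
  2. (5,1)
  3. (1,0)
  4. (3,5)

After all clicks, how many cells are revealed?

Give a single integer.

Click 1 (2,5) count=1: revealed 1 new [(2,5)] -> total=1
Click 2 (5,1) count=1: revealed 1 new [(5,1)] -> total=2
Click 3 (1,0) count=0: revealed 15 new [(0,0) (0,1) (0,2) (1,0) (1,1) (1,2) (2,0) (2,1) (2,2) (3,0) (3,1) (3,2) (4,0) (4,1) (4,2)] -> total=17
Click 4 (3,5) count=1: revealed 1 new [(3,5)] -> total=18

Answer: 18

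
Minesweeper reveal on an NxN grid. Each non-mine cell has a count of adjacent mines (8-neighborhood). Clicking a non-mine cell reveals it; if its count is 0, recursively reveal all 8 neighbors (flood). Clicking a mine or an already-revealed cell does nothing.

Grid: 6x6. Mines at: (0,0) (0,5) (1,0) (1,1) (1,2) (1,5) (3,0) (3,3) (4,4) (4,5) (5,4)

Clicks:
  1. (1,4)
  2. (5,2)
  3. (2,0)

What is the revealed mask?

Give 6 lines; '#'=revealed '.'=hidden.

Click 1 (1,4) count=2: revealed 1 new [(1,4)] -> total=1
Click 2 (5,2) count=0: revealed 8 new [(4,0) (4,1) (4,2) (4,3) (5,0) (5,1) (5,2) (5,3)] -> total=9
Click 3 (2,0) count=3: revealed 1 new [(2,0)] -> total=10

Answer: ......
....#.
#.....
......
####..
####..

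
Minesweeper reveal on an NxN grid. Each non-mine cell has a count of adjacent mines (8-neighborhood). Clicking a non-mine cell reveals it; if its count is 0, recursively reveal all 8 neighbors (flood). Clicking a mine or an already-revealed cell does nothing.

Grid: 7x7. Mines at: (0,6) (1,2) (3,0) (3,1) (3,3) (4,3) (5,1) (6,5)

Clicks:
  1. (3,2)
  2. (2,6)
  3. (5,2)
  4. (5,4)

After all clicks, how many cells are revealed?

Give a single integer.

Click 1 (3,2) count=3: revealed 1 new [(3,2)] -> total=1
Click 2 (2,6) count=0: revealed 20 new [(0,3) (0,4) (0,5) (1,3) (1,4) (1,5) (1,6) (2,3) (2,4) (2,5) (2,6) (3,4) (3,5) (3,6) (4,4) (4,5) (4,6) (5,4) (5,5) (5,6)] -> total=21
Click 3 (5,2) count=2: revealed 1 new [(5,2)] -> total=22
Click 4 (5,4) count=2: revealed 0 new [(none)] -> total=22

Answer: 22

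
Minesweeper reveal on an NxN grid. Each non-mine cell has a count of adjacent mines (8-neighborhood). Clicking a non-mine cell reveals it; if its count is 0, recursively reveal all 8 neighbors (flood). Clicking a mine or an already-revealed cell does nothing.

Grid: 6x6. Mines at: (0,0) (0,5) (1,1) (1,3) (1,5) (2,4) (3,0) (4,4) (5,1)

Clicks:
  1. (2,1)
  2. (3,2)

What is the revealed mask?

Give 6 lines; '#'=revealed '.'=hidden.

Answer: ......
......
.###..
.###..
.###..
......

Derivation:
Click 1 (2,1) count=2: revealed 1 new [(2,1)] -> total=1
Click 2 (3,2) count=0: revealed 8 new [(2,2) (2,3) (3,1) (3,2) (3,3) (4,1) (4,2) (4,3)] -> total=9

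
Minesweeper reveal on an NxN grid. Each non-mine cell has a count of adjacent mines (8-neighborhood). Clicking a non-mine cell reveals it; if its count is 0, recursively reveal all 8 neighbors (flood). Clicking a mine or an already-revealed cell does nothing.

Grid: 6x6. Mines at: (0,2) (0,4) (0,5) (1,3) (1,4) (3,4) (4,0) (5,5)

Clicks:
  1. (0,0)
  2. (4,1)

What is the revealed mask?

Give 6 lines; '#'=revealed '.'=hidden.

Click 1 (0,0) count=0: revealed 21 new [(0,0) (0,1) (1,0) (1,1) (1,2) (2,0) (2,1) (2,2) (2,3) (3,0) (3,1) (3,2) (3,3) (4,1) (4,2) (4,3) (4,4) (5,1) (5,2) (5,3) (5,4)] -> total=21
Click 2 (4,1) count=1: revealed 0 new [(none)] -> total=21

Answer: ##....
###...
####..
####..
.####.
.####.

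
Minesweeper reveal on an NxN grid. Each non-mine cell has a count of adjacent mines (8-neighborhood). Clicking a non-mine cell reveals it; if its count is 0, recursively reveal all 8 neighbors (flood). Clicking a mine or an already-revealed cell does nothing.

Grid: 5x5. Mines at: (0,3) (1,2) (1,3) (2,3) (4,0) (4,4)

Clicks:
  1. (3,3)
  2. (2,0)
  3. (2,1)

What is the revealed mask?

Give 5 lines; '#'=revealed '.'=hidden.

Click 1 (3,3) count=2: revealed 1 new [(3,3)] -> total=1
Click 2 (2,0) count=0: revealed 8 new [(0,0) (0,1) (1,0) (1,1) (2,0) (2,1) (3,0) (3,1)] -> total=9
Click 3 (2,1) count=1: revealed 0 new [(none)] -> total=9

Answer: ##...
##...
##...
##.#.
.....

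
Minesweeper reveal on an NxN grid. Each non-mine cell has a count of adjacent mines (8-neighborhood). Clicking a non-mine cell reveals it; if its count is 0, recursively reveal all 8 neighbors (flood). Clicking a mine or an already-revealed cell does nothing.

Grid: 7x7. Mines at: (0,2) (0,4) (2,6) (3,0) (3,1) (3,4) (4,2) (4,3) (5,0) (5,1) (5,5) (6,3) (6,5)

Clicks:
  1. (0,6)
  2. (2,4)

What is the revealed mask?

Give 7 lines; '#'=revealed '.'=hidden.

Answer: .....##
.....##
....#..
.......
.......
.......
.......

Derivation:
Click 1 (0,6) count=0: revealed 4 new [(0,5) (0,6) (1,5) (1,6)] -> total=4
Click 2 (2,4) count=1: revealed 1 new [(2,4)] -> total=5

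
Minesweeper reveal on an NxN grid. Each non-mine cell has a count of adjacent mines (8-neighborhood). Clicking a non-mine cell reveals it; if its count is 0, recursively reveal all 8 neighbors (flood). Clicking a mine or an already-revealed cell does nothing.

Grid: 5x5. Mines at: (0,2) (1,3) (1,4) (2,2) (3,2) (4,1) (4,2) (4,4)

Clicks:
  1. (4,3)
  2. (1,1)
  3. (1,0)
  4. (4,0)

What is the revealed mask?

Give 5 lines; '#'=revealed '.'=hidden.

Answer: ##...
##...
##...
##...
#..#.

Derivation:
Click 1 (4,3) count=3: revealed 1 new [(4,3)] -> total=1
Click 2 (1,1) count=2: revealed 1 new [(1,1)] -> total=2
Click 3 (1,0) count=0: revealed 7 new [(0,0) (0,1) (1,0) (2,0) (2,1) (3,0) (3,1)] -> total=9
Click 4 (4,0) count=1: revealed 1 new [(4,0)] -> total=10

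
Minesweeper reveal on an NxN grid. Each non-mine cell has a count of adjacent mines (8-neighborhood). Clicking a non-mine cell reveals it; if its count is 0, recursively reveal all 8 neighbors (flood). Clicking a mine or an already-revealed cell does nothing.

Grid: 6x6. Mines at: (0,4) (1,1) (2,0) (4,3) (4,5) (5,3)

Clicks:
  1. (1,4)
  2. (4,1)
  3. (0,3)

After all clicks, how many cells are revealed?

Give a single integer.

Answer: 11

Derivation:
Click 1 (1,4) count=1: revealed 1 new [(1,4)] -> total=1
Click 2 (4,1) count=0: revealed 9 new [(3,0) (3,1) (3,2) (4,0) (4,1) (4,2) (5,0) (5,1) (5,2)] -> total=10
Click 3 (0,3) count=1: revealed 1 new [(0,3)] -> total=11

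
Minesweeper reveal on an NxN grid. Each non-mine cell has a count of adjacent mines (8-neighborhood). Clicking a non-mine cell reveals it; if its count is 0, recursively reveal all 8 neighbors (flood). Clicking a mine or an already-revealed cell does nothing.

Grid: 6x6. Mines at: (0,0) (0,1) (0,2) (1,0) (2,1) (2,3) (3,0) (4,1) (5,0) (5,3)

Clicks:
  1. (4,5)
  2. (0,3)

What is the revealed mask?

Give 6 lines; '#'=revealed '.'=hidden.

Answer: ...###
...###
....##
....##
....##
....##

Derivation:
Click 1 (4,5) count=0: revealed 14 new [(0,3) (0,4) (0,5) (1,3) (1,4) (1,5) (2,4) (2,5) (3,4) (3,5) (4,4) (4,5) (5,4) (5,5)] -> total=14
Click 2 (0,3) count=1: revealed 0 new [(none)] -> total=14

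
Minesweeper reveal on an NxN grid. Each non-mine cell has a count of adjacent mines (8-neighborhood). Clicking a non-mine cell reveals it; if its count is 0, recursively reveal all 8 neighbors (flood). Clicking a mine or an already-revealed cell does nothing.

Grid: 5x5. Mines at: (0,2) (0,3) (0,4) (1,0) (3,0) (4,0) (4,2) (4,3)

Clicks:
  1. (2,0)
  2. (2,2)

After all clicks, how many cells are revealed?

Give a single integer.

Click 1 (2,0) count=2: revealed 1 new [(2,0)] -> total=1
Click 2 (2,2) count=0: revealed 12 new [(1,1) (1,2) (1,3) (1,4) (2,1) (2,2) (2,3) (2,4) (3,1) (3,2) (3,3) (3,4)] -> total=13

Answer: 13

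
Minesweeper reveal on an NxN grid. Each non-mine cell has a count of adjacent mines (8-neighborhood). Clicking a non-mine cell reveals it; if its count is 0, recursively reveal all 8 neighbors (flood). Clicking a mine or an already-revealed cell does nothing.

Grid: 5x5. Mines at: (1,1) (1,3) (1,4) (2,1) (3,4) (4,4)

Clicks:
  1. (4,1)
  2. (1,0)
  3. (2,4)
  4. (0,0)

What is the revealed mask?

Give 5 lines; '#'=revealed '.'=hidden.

Click 1 (4,1) count=0: revealed 8 new [(3,0) (3,1) (3,2) (3,3) (4,0) (4,1) (4,2) (4,3)] -> total=8
Click 2 (1,0) count=2: revealed 1 new [(1,0)] -> total=9
Click 3 (2,4) count=3: revealed 1 new [(2,4)] -> total=10
Click 4 (0,0) count=1: revealed 1 new [(0,0)] -> total=11

Answer: #....
#....
....#
####.
####.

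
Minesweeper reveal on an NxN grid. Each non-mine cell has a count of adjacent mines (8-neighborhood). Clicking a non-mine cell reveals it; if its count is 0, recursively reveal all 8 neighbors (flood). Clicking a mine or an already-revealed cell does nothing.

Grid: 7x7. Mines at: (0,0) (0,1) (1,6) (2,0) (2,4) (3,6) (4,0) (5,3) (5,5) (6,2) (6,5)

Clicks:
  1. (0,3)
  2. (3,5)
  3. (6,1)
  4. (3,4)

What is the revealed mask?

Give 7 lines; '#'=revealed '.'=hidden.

Answer: ..####.
..####.
.......
....##.
.......
.......
.#.....

Derivation:
Click 1 (0,3) count=0: revealed 8 new [(0,2) (0,3) (0,4) (0,5) (1,2) (1,3) (1,4) (1,5)] -> total=8
Click 2 (3,5) count=2: revealed 1 new [(3,5)] -> total=9
Click 3 (6,1) count=1: revealed 1 new [(6,1)] -> total=10
Click 4 (3,4) count=1: revealed 1 new [(3,4)] -> total=11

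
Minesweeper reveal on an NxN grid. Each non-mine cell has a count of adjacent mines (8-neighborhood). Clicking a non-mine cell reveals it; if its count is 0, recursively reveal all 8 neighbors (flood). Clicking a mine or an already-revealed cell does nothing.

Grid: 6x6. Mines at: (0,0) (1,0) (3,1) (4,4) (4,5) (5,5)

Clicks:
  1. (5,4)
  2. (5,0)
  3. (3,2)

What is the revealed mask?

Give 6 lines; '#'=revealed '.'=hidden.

Click 1 (5,4) count=3: revealed 1 new [(5,4)] -> total=1
Click 2 (5,0) count=0: revealed 8 new [(4,0) (4,1) (4,2) (4,3) (5,0) (5,1) (5,2) (5,3)] -> total=9
Click 3 (3,2) count=1: revealed 1 new [(3,2)] -> total=10

Answer: ......
......
......
..#...
####..
#####.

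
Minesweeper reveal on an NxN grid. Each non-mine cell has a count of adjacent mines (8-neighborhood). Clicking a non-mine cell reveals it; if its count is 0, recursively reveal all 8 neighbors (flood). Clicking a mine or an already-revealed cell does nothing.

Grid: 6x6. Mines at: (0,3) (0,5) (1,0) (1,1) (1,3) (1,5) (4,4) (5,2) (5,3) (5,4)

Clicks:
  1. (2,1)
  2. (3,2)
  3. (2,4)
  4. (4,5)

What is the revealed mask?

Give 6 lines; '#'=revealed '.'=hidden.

Answer: ......
......
#####.
####..
####.#
##....

Derivation:
Click 1 (2,1) count=2: revealed 1 new [(2,1)] -> total=1
Click 2 (3,2) count=0: revealed 13 new [(2,0) (2,2) (2,3) (3,0) (3,1) (3,2) (3,3) (4,0) (4,1) (4,2) (4,3) (5,0) (5,1)] -> total=14
Click 3 (2,4) count=2: revealed 1 new [(2,4)] -> total=15
Click 4 (4,5) count=2: revealed 1 new [(4,5)] -> total=16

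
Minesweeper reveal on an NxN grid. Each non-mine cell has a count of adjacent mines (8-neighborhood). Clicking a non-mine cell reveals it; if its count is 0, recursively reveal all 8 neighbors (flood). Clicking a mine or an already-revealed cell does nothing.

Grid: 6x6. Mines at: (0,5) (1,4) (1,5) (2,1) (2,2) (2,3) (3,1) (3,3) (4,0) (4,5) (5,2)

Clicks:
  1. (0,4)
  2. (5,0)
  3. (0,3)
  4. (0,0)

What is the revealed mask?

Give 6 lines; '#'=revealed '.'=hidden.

Click 1 (0,4) count=3: revealed 1 new [(0,4)] -> total=1
Click 2 (5,0) count=1: revealed 1 new [(5,0)] -> total=2
Click 3 (0,3) count=1: revealed 1 new [(0,3)] -> total=3
Click 4 (0,0) count=0: revealed 7 new [(0,0) (0,1) (0,2) (1,0) (1,1) (1,2) (1,3)] -> total=10

Answer: #####.
####..
......
......
......
#.....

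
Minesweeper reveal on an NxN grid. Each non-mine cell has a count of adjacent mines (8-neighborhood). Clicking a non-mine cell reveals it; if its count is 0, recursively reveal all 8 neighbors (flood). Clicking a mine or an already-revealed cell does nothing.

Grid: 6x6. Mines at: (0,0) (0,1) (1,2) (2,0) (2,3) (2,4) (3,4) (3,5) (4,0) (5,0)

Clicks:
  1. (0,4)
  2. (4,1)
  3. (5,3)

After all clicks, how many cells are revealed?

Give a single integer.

Answer: 19

Derivation:
Click 1 (0,4) count=0: revealed 6 new [(0,3) (0,4) (0,5) (1,3) (1,4) (1,5)] -> total=6
Click 2 (4,1) count=2: revealed 1 new [(4,1)] -> total=7
Click 3 (5,3) count=0: revealed 12 new [(3,1) (3,2) (3,3) (4,2) (4,3) (4,4) (4,5) (5,1) (5,2) (5,3) (5,4) (5,5)] -> total=19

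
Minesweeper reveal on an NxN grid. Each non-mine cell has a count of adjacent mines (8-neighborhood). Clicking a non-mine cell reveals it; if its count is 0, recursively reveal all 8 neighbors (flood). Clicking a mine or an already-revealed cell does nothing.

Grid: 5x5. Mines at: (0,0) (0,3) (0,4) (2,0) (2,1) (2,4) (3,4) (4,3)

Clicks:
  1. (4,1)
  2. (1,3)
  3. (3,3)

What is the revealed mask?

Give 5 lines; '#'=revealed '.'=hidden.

Answer: .....
...#.
.....
####.
###..

Derivation:
Click 1 (4,1) count=0: revealed 6 new [(3,0) (3,1) (3,2) (4,0) (4,1) (4,2)] -> total=6
Click 2 (1,3) count=3: revealed 1 new [(1,3)] -> total=7
Click 3 (3,3) count=3: revealed 1 new [(3,3)] -> total=8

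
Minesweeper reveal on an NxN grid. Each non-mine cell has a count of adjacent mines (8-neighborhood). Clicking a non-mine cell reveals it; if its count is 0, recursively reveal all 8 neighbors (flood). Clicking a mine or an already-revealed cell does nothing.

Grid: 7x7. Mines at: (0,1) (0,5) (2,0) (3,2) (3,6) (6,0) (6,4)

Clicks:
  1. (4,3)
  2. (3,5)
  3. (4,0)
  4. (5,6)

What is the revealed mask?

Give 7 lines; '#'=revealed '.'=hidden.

Answer: .......
.......
.......
##...#.
##.#.##
##...##
.....##

Derivation:
Click 1 (4,3) count=1: revealed 1 new [(4,3)] -> total=1
Click 2 (3,5) count=1: revealed 1 new [(3,5)] -> total=2
Click 3 (4,0) count=0: revealed 6 new [(3,0) (3,1) (4,0) (4,1) (5,0) (5,1)] -> total=8
Click 4 (5,6) count=0: revealed 6 new [(4,5) (4,6) (5,5) (5,6) (6,5) (6,6)] -> total=14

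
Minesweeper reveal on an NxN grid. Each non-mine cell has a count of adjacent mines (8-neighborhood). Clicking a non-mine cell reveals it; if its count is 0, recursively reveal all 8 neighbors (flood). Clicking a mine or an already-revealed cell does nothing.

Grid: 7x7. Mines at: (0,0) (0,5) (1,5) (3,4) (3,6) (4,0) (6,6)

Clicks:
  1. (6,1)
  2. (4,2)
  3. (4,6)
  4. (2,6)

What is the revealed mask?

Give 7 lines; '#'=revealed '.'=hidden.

Click 1 (6,1) count=0: revealed 35 new [(0,1) (0,2) (0,3) (0,4) (1,0) (1,1) (1,2) (1,3) (1,4) (2,0) (2,1) (2,2) (2,3) (2,4) (3,0) (3,1) (3,2) (3,3) (4,1) (4,2) (4,3) (4,4) (4,5) (5,0) (5,1) (5,2) (5,3) (5,4) (5,5) (6,0) (6,1) (6,2) (6,3) (6,4) (6,5)] -> total=35
Click 2 (4,2) count=0: revealed 0 new [(none)] -> total=35
Click 3 (4,6) count=1: revealed 1 new [(4,6)] -> total=36
Click 4 (2,6) count=2: revealed 1 new [(2,6)] -> total=37

Answer: .####..
#####..
#####.#
####...
.######
######.
######.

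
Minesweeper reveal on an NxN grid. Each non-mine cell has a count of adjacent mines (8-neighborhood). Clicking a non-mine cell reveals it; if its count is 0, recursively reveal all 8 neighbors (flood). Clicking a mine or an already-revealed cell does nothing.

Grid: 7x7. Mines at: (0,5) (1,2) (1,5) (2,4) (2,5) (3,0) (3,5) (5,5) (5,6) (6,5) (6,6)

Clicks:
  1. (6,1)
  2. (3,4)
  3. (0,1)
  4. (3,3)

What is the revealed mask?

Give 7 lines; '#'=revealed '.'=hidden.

Click 1 (6,1) count=0: revealed 22 new [(2,1) (2,2) (2,3) (3,1) (3,2) (3,3) (3,4) (4,0) (4,1) (4,2) (4,3) (4,4) (5,0) (5,1) (5,2) (5,3) (5,4) (6,0) (6,1) (6,2) (6,3) (6,4)] -> total=22
Click 2 (3,4) count=3: revealed 0 new [(none)] -> total=22
Click 3 (0,1) count=1: revealed 1 new [(0,1)] -> total=23
Click 4 (3,3) count=1: revealed 0 new [(none)] -> total=23

Answer: .#.....
.......
.###...
.####..
#####..
#####..
#####..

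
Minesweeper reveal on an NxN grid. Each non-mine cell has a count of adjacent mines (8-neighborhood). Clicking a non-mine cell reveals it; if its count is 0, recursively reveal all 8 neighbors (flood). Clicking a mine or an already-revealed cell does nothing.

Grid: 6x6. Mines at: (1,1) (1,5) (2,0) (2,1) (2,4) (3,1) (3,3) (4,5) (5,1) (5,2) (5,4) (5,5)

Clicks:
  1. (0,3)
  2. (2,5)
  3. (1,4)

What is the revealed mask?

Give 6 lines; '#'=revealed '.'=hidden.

Click 1 (0,3) count=0: revealed 6 new [(0,2) (0,3) (0,4) (1,2) (1,3) (1,4)] -> total=6
Click 2 (2,5) count=2: revealed 1 new [(2,5)] -> total=7
Click 3 (1,4) count=2: revealed 0 new [(none)] -> total=7

Answer: ..###.
..###.
.....#
......
......
......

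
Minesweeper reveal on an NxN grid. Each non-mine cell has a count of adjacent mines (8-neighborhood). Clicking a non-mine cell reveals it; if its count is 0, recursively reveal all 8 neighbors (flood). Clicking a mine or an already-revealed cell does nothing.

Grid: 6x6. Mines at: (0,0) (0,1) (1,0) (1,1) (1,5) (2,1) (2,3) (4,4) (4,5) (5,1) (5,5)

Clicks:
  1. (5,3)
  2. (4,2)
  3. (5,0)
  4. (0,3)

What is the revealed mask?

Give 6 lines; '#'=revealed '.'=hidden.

Click 1 (5,3) count=1: revealed 1 new [(5,3)] -> total=1
Click 2 (4,2) count=1: revealed 1 new [(4,2)] -> total=2
Click 3 (5,0) count=1: revealed 1 new [(5,0)] -> total=3
Click 4 (0,3) count=0: revealed 6 new [(0,2) (0,3) (0,4) (1,2) (1,3) (1,4)] -> total=9

Answer: ..###.
..###.
......
......
..#...
#..#..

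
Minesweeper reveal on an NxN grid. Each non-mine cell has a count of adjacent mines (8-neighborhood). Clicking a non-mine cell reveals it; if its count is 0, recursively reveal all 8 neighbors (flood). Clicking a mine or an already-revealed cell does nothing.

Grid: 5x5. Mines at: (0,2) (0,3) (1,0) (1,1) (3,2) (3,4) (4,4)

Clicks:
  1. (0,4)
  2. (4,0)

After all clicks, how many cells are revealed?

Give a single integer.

Answer: 7

Derivation:
Click 1 (0,4) count=1: revealed 1 new [(0,4)] -> total=1
Click 2 (4,0) count=0: revealed 6 new [(2,0) (2,1) (3,0) (3,1) (4,0) (4,1)] -> total=7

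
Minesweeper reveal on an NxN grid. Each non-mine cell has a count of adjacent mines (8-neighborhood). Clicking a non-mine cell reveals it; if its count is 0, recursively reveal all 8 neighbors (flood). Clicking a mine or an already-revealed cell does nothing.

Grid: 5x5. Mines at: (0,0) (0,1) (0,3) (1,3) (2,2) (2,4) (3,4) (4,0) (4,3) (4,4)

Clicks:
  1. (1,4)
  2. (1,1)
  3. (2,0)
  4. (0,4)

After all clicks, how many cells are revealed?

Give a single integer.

Answer: 8

Derivation:
Click 1 (1,4) count=3: revealed 1 new [(1,4)] -> total=1
Click 2 (1,1) count=3: revealed 1 new [(1,1)] -> total=2
Click 3 (2,0) count=0: revealed 5 new [(1,0) (2,0) (2,1) (3,0) (3,1)] -> total=7
Click 4 (0,4) count=2: revealed 1 new [(0,4)] -> total=8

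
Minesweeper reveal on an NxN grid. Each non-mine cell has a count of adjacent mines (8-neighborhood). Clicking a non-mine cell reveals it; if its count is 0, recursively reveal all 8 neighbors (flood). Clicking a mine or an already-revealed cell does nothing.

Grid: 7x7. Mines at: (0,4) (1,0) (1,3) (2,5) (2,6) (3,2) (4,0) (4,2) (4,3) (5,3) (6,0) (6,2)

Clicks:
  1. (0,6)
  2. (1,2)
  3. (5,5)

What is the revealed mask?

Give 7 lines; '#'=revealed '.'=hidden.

Click 1 (0,6) count=0: revealed 4 new [(0,5) (0,6) (1,5) (1,6)] -> total=4
Click 2 (1,2) count=1: revealed 1 new [(1,2)] -> total=5
Click 3 (5,5) count=0: revealed 12 new [(3,4) (3,5) (3,6) (4,4) (4,5) (4,6) (5,4) (5,5) (5,6) (6,4) (6,5) (6,6)] -> total=17

Answer: .....##
..#..##
.......
....###
....###
....###
....###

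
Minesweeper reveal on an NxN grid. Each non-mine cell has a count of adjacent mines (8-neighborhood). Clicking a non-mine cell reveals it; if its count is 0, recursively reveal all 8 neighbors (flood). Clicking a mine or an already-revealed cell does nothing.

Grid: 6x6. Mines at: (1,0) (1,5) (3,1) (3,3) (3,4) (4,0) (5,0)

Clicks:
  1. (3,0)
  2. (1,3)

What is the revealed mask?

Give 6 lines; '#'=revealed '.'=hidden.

Answer: .####.
.####.
.####.
#.....
......
......

Derivation:
Click 1 (3,0) count=2: revealed 1 new [(3,0)] -> total=1
Click 2 (1,3) count=0: revealed 12 new [(0,1) (0,2) (0,3) (0,4) (1,1) (1,2) (1,3) (1,4) (2,1) (2,2) (2,3) (2,4)] -> total=13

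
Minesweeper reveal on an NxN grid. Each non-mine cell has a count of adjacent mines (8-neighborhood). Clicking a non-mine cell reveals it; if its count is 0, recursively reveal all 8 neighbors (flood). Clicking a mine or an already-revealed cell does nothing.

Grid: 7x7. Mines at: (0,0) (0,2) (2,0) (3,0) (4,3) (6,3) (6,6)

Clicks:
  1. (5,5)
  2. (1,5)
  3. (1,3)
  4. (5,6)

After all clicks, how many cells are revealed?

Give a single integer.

Answer: 28

Derivation:
Click 1 (5,5) count=1: revealed 1 new [(5,5)] -> total=1
Click 2 (1,5) count=0: revealed 27 new [(0,3) (0,4) (0,5) (0,6) (1,1) (1,2) (1,3) (1,4) (1,5) (1,6) (2,1) (2,2) (2,3) (2,4) (2,5) (2,6) (3,1) (3,2) (3,3) (3,4) (3,5) (3,6) (4,4) (4,5) (4,6) (5,4) (5,6)] -> total=28
Click 3 (1,3) count=1: revealed 0 new [(none)] -> total=28
Click 4 (5,6) count=1: revealed 0 new [(none)] -> total=28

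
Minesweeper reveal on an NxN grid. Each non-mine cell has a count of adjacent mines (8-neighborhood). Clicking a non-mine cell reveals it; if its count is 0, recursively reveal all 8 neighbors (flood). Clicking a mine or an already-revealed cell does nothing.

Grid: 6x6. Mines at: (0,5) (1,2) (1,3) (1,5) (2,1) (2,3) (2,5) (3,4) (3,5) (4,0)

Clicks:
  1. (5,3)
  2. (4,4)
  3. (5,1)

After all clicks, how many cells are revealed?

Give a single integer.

Answer: 13

Derivation:
Click 1 (5,3) count=0: revealed 13 new [(3,1) (3,2) (3,3) (4,1) (4,2) (4,3) (4,4) (4,5) (5,1) (5,2) (5,3) (5,4) (5,5)] -> total=13
Click 2 (4,4) count=2: revealed 0 new [(none)] -> total=13
Click 3 (5,1) count=1: revealed 0 new [(none)] -> total=13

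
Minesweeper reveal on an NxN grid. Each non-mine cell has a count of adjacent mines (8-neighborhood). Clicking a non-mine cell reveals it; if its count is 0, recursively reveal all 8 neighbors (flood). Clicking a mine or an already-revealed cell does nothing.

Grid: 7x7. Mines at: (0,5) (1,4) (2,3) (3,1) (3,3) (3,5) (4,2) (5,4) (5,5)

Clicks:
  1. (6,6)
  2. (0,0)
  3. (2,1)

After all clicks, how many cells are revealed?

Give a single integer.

Answer: 12

Derivation:
Click 1 (6,6) count=1: revealed 1 new [(6,6)] -> total=1
Click 2 (0,0) count=0: revealed 11 new [(0,0) (0,1) (0,2) (0,3) (1,0) (1,1) (1,2) (1,3) (2,0) (2,1) (2,2)] -> total=12
Click 3 (2,1) count=1: revealed 0 new [(none)] -> total=12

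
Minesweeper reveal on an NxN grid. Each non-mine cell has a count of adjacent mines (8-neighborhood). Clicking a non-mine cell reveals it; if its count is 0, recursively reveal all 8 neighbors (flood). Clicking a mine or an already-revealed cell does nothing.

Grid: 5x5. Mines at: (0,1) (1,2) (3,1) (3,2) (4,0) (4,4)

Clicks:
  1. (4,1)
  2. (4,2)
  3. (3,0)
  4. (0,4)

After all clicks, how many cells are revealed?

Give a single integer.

Click 1 (4,1) count=3: revealed 1 new [(4,1)] -> total=1
Click 2 (4,2) count=2: revealed 1 new [(4,2)] -> total=2
Click 3 (3,0) count=2: revealed 1 new [(3,0)] -> total=3
Click 4 (0,4) count=0: revealed 8 new [(0,3) (0,4) (1,3) (1,4) (2,3) (2,4) (3,3) (3,4)] -> total=11

Answer: 11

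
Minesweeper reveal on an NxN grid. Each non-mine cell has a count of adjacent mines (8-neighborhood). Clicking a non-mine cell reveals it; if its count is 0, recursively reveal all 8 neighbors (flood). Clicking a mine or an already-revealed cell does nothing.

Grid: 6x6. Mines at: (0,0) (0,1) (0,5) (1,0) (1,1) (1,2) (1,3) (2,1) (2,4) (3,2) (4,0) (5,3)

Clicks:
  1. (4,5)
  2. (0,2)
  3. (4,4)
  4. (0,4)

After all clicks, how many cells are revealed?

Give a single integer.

Answer: 8

Derivation:
Click 1 (4,5) count=0: revealed 6 new [(3,4) (3,5) (4,4) (4,5) (5,4) (5,5)] -> total=6
Click 2 (0,2) count=4: revealed 1 new [(0,2)] -> total=7
Click 3 (4,4) count=1: revealed 0 new [(none)] -> total=7
Click 4 (0,4) count=2: revealed 1 new [(0,4)] -> total=8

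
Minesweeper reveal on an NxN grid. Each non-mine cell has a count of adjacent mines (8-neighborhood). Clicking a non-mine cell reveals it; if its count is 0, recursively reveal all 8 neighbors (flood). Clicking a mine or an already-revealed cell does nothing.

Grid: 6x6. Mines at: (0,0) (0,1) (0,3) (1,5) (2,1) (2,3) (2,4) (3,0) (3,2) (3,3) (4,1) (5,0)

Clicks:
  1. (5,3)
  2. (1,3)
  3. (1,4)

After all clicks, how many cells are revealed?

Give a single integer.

Click 1 (5,3) count=0: revealed 10 new [(3,4) (3,5) (4,2) (4,3) (4,4) (4,5) (5,2) (5,3) (5,4) (5,5)] -> total=10
Click 2 (1,3) count=3: revealed 1 new [(1,3)] -> total=11
Click 3 (1,4) count=4: revealed 1 new [(1,4)] -> total=12

Answer: 12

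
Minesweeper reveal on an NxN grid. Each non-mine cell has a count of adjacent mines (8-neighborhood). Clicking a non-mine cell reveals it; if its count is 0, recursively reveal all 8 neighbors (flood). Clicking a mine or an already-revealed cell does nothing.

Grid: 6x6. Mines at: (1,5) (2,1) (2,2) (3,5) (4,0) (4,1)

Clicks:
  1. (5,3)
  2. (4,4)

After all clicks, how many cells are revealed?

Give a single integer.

Click 1 (5,3) count=0: revealed 11 new [(3,2) (3,3) (3,4) (4,2) (4,3) (4,4) (4,5) (5,2) (5,3) (5,4) (5,5)] -> total=11
Click 2 (4,4) count=1: revealed 0 new [(none)] -> total=11

Answer: 11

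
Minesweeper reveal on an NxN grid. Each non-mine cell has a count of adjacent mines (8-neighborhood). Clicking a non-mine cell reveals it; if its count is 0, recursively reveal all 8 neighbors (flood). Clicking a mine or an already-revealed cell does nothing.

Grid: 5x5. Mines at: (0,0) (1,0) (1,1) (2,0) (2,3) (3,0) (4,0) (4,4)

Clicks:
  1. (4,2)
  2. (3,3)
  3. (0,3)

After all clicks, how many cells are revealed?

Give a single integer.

Answer: 12

Derivation:
Click 1 (4,2) count=0: revealed 6 new [(3,1) (3,2) (3,3) (4,1) (4,2) (4,3)] -> total=6
Click 2 (3,3) count=2: revealed 0 new [(none)] -> total=6
Click 3 (0,3) count=0: revealed 6 new [(0,2) (0,3) (0,4) (1,2) (1,3) (1,4)] -> total=12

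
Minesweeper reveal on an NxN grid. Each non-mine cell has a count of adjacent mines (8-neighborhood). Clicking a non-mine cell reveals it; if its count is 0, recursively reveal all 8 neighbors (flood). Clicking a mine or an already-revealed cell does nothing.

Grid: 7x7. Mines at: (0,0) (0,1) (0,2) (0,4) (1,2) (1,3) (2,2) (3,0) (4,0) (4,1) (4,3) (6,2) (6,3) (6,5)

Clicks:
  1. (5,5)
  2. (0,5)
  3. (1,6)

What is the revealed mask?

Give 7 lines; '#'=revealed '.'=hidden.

Answer: .....##
....###
....###
....###
....###
....###
.......

Derivation:
Click 1 (5,5) count=1: revealed 1 new [(5,5)] -> total=1
Click 2 (0,5) count=1: revealed 1 new [(0,5)] -> total=2
Click 3 (1,6) count=0: revealed 15 new [(0,6) (1,4) (1,5) (1,6) (2,4) (2,5) (2,6) (3,4) (3,5) (3,6) (4,4) (4,5) (4,6) (5,4) (5,6)] -> total=17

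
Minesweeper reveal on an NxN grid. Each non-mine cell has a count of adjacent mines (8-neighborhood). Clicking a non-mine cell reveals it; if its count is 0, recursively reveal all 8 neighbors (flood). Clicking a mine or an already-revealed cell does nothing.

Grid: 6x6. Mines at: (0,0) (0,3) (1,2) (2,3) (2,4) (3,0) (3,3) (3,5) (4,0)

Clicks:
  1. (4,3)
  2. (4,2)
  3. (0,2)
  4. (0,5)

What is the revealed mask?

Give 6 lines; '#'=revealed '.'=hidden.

Click 1 (4,3) count=1: revealed 1 new [(4,3)] -> total=1
Click 2 (4,2) count=1: revealed 1 new [(4,2)] -> total=2
Click 3 (0,2) count=2: revealed 1 new [(0,2)] -> total=3
Click 4 (0,5) count=0: revealed 4 new [(0,4) (0,5) (1,4) (1,5)] -> total=7

Answer: ..#.##
....##
......
......
..##..
......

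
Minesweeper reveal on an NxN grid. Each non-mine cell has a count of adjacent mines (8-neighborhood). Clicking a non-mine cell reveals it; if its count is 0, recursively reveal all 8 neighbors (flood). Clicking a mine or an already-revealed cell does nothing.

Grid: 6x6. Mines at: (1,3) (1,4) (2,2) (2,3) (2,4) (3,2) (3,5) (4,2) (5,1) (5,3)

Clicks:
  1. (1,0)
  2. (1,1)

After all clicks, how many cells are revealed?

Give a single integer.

Click 1 (1,0) count=0: revealed 12 new [(0,0) (0,1) (0,2) (1,0) (1,1) (1,2) (2,0) (2,1) (3,0) (3,1) (4,0) (4,1)] -> total=12
Click 2 (1,1) count=1: revealed 0 new [(none)] -> total=12

Answer: 12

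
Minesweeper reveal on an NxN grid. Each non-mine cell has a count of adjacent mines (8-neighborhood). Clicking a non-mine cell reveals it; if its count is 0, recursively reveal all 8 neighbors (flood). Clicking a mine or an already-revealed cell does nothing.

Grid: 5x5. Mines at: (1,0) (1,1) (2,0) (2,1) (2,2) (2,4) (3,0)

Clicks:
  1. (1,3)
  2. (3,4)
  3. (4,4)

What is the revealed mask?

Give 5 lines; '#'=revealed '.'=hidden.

Click 1 (1,3) count=2: revealed 1 new [(1,3)] -> total=1
Click 2 (3,4) count=1: revealed 1 new [(3,4)] -> total=2
Click 3 (4,4) count=0: revealed 7 new [(3,1) (3,2) (3,3) (4,1) (4,2) (4,3) (4,4)] -> total=9

Answer: .....
...#.
.....
.####
.####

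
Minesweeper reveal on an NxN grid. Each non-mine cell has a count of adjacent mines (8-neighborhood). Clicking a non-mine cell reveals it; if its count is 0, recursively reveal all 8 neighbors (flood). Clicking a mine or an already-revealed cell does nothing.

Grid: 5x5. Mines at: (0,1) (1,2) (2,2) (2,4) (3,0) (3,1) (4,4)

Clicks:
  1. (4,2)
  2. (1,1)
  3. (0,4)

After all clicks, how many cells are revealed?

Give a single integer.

Answer: 6

Derivation:
Click 1 (4,2) count=1: revealed 1 new [(4,2)] -> total=1
Click 2 (1,1) count=3: revealed 1 new [(1,1)] -> total=2
Click 3 (0,4) count=0: revealed 4 new [(0,3) (0,4) (1,3) (1,4)] -> total=6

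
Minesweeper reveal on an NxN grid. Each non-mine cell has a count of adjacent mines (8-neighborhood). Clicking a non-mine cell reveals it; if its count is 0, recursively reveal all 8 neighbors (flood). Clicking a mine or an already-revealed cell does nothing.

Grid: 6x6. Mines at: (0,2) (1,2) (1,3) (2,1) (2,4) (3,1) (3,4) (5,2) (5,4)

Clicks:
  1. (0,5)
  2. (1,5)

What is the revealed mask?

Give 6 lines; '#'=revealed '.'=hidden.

Click 1 (0,5) count=0: revealed 4 new [(0,4) (0,5) (1,4) (1,5)] -> total=4
Click 2 (1,5) count=1: revealed 0 new [(none)] -> total=4

Answer: ....##
....##
......
......
......
......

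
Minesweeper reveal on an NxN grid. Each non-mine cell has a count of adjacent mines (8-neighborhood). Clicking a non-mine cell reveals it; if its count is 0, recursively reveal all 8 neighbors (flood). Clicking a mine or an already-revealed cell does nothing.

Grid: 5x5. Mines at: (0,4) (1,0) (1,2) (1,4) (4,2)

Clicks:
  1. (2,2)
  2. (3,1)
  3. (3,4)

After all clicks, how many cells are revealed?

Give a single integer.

Click 1 (2,2) count=1: revealed 1 new [(2,2)] -> total=1
Click 2 (3,1) count=1: revealed 1 new [(3,1)] -> total=2
Click 3 (3,4) count=0: revealed 6 new [(2,3) (2,4) (3,3) (3,4) (4,3) (4,4)] -> total=8

Answer: 8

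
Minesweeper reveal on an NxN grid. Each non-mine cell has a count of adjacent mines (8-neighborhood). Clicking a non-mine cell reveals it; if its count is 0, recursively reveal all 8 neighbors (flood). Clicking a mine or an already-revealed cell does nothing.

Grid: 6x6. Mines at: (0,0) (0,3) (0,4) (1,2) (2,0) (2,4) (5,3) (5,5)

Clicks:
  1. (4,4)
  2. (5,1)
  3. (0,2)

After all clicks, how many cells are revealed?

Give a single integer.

Click 1 (4,4) count=2: revealed 1 new [(4,4)] -> total=1
Click 2 (5,1) count=0: revealed 14 new [(2,1) (2,2) (2,3) (3,0) (3,1) (3,2) (3,3) (4,0) (4,1) (4,2) (4,3) (5,0) (5,1) (5,2)] -> total=15
Click 3 (0,2) count=2: revealed 1 new [(0,2)] -> total=16

Answer: 16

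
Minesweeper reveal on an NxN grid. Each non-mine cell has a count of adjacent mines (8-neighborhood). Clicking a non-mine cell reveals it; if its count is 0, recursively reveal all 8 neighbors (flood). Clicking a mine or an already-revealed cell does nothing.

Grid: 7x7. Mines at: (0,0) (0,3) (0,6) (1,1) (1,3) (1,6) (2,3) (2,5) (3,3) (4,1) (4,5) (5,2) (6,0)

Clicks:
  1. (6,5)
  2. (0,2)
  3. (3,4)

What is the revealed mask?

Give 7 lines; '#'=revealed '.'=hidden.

Click 1 (6,5) count=0: revealed 8 new [(5,3) (5,4) (5,5) (5,6) (6,3) (6,4) (6,5) (6,6)] -> total=8
Click 2 (0,2) count=3: revealed 1 new [(0,2)] -> total=9
Click 3 (3,4) count=4: revealed 1 new [(3,4)] -> total=10

Answer: ..#....
.......
.......
....#..
.......
...####
...####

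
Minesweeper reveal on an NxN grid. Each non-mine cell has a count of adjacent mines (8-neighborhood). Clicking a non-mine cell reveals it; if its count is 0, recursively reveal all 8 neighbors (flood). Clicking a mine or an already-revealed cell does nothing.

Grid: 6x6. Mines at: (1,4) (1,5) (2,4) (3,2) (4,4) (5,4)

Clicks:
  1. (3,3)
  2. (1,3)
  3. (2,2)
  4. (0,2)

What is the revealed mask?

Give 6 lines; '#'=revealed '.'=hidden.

Click 1 (3,3) count=3: revealed 1 new [(3,3)] -> total=1
Click 2 (1,3) count=2: revealed 1 new [(1,3)] -> total=2
Click 3 (2,2) count=1: revealed 1 new [(2,2)] -> total=3
Click 4 (0,2) count=0: revealed 20 new [(0,0) (0,1) (0,2) (0,3) (1,0) (1,1) (1,2) (2,0) (2,1) (2,3) (3,0) (3,1) (4,0) (4,1) (4,2) (4,3) (5,0) (5,1) (5,2) (5,3)] -> total=23

Answer: ####..
####..
####..
##.#..
####..
####..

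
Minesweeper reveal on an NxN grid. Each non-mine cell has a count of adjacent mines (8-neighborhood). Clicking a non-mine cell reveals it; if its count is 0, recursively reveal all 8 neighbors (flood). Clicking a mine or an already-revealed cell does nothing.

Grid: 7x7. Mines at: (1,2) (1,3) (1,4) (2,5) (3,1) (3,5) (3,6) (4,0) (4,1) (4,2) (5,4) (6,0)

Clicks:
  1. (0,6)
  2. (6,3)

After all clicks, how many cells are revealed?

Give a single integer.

Click 1 (0,6) count=0: revealed 4 new [(0,5) (0,6) (1,5) (1,6)] -> total=4
Click 2 (6,3) count=1: revealed 1 new [(6,3)] -> total=5

Answer: 5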